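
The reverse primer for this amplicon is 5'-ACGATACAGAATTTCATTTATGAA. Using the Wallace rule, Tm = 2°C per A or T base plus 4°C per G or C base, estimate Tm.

Scanning the sequence gives G=3, T=8, C=3, A=10.
So N_AT = 18 and N_GC = 6.
Tm = 2(18) + 4(6) = 36 + 24 = 60°C

60°C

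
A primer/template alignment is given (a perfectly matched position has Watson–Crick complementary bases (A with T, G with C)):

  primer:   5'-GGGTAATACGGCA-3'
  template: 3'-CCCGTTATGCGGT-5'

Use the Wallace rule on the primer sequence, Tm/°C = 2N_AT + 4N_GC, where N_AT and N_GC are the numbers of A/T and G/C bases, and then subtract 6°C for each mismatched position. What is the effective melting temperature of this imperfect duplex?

Primer base counts: A=4, T=2, G=5, C=2 → A+T=6, G+C=7
Perfect-match Tm = 2(6) + 4(7) = 12 + 28 = 40°C
Mismatches (positions where the bases are not complementary): 2 (at positions 4, 11)
Effective Tm = 40 − 2×6 = 40 − 12 = 28°C

28°C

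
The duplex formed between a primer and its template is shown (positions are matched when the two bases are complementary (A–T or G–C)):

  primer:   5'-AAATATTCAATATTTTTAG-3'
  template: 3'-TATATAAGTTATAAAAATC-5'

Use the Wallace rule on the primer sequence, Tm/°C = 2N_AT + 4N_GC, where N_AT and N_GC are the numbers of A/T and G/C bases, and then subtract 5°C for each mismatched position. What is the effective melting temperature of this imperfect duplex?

Primer base counts: A=8, T=9, G=1, C=1 → A+T=17, G+C=2
Perfect-match Tm = 2(17) + 4(2) = 34 + 8 = 42°C
Mismatches (positions where the bases are not complementary): 1 (at position 2)
Effective Tm = 42 − 1×5 = 42 − 5 = 37°C

37°C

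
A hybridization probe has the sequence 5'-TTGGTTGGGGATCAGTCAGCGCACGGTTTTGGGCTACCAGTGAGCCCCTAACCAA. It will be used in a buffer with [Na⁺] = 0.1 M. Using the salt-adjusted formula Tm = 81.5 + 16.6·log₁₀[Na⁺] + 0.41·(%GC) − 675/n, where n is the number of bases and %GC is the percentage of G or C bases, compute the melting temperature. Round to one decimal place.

Length n = 55. G=17, C=14, T=13, A=11
G+C = 31, so %GC = 31/55 × 100 = 56.364%
Salt term: 16.6 × (-1) = -16.6
GC term: 0.41 × 56.364 = 23.109; length term: −675/55 = −12.273
Tm = 81.5 + (-16.6) + 23.109 − 12.273 = 75.736 → 75.7°C

75.7°C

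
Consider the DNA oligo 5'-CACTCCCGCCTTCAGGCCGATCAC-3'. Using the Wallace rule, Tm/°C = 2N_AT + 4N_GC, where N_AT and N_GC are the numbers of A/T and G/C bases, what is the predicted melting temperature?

A=4, T=4, C=12, G=4
AT pairs contribute 8, GC pairs contribute 16.
Tm = 2×8 + 4×16 = 80°C

80°C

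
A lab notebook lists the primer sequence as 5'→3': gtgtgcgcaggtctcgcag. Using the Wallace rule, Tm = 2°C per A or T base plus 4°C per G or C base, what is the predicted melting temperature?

64°C

T=4, C=5, G=8, A=2
AT pairs contribute 6, GC pairs contribute 13.
Tm = 4·13 + 2·6 = 52 + 12 = 64°C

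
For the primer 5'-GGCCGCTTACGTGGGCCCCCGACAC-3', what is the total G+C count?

Scanning the sequence gives C=11, A=3, G=8, T=3.
Total G or C: 8 + 11 = 19

19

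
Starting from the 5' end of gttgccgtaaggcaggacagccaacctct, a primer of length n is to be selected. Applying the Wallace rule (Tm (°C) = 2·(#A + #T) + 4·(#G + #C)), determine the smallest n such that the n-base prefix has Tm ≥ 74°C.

n = 23

First 22 bases: GTTGCCGTAAGGCAGGACAGCC → Tm = 72°C (< 74°C)
First 23 bases: GTTGCCGTAAGGCAGGACAGCCA → Tm = 74°C (≥ 74°C)
Since every base adds ≥2°C, Tm only increases with n, so the threshold is first crossed at n = 23.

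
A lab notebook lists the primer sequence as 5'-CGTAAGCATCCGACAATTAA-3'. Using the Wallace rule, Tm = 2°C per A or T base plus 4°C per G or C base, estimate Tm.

Scanning the sequence gives T=4, G=3, C=5, A=8.
So N_AT = 12 and N_GC = 8.
Tm = 2×12 + 4×8 = 56°C

56°C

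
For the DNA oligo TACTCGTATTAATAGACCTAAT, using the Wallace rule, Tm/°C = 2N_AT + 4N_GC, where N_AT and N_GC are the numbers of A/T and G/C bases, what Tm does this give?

56°C

Base counts: G=2, A=8, C=4, T=8
So N_AT = 16 and N_GC = 6.
Tm = 2(16) + 4(6) = 32 + 24 = 56°C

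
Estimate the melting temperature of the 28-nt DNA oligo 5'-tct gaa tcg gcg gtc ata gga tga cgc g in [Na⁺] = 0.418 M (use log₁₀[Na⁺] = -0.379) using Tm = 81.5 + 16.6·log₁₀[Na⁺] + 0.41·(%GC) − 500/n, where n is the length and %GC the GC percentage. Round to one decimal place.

80.8°C

Length n = 28. Base counts: A=6, G=10, C=6, T=6
G+C = 16, so %GC = 16/28 × 100 = 57.143%
Salt term: 16.6 × (-0.379) = -6.291
GC term: 0.41 × 57.143 = 23.429; length term: −500/28 = −17.857
Tm = 81.5 + (-6.291) + 23.429 − 17.857 = 80.781 → 80.8°C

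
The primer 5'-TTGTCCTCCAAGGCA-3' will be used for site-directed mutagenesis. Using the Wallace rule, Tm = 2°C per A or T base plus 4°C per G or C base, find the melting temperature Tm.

Scanning the sequence gives T=4, G=3, A=3, C=5.
AT pairs contribute 7, GC pairs contribute 8.
Tm = 4·8 + 2·7 = 32 + 14 = 46°C

46°C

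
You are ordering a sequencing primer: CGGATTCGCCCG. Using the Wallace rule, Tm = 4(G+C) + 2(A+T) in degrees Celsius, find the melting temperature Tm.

Scanning the sequence gives A=1, T=2, C=5, G=4.
A+T = 3, G+C = 9
Tm = 2(3) + 4(9) = 6 + 36 = 42°C

42°C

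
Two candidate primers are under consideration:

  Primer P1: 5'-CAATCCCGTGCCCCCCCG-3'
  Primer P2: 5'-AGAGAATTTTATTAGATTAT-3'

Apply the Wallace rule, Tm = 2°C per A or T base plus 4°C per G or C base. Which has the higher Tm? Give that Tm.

Primer P1: A+T=4, G+C=14 → Tm = 2(4)+4(14) = 64°C
Primer P2: A+T=17, G+C=3 → Tm = 2(17)+4(3) = 46°C
64°C vs 46°C → primer P1 is higher.

Primer P1, 64°C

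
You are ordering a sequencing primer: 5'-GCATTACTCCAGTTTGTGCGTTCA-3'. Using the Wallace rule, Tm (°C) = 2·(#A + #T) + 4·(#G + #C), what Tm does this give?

70°C

Scanning the sequence gives A=4, C=6, T=9, G=5.
AT pairs contribute 13, GC pairs contribute 11.
Tm = 2×13 + 4×11 = 70°C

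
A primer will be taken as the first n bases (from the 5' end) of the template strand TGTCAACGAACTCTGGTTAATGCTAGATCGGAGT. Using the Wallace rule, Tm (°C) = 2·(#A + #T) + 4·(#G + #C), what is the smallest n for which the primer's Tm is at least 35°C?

First 12 bases: TGTCAACGAACT → Tm = 34°C (< 35°C)
First 13 bases: TGTCAACGAACTC → Tm = 38°C (≥ 35°C)
Each additional base adds 2°C (A/T) or 4°C (G/C), so Tm is non-decreasing in n; n = 13 is the first length to reach 35°C.

n = 13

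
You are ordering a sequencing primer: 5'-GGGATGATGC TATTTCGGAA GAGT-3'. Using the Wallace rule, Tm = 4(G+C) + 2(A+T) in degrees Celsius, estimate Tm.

70°C

A=6, T=7, C=2, G=9
A+T = 13, G+C = 11
Tm = 2×13 + 4×11 = 70°C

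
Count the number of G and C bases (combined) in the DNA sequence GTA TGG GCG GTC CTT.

G=6, C=3, A=1, T=5
G+C = 6 + 3 = 9

9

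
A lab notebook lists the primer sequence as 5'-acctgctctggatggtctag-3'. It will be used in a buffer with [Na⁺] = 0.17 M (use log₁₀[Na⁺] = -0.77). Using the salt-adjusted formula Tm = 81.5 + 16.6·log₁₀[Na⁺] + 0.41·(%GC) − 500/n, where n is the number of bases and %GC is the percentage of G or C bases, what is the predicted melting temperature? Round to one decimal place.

66.3°C

Length n = 20. A=3, G=6, T=6, C=5
G+C = 11, so %GC = 11/20 × 100 = 55%
Salt term: 16.6 × (-0.77) = -12.782
GC term: 0.41 × 55 = 22.55; length term: −500/20 = −25
Tm = 81.5 + (-12.782) + 22.55 − 25 = 66.268 → 66.3°C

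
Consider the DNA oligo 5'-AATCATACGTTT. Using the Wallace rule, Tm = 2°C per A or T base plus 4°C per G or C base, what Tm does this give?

30°C

Scanning the sequence gives G=1, T=5, C=2, A=4.
So N_AT = 9 and N_GC = 3.
Tm = 2×9 + 4×3 = 30°C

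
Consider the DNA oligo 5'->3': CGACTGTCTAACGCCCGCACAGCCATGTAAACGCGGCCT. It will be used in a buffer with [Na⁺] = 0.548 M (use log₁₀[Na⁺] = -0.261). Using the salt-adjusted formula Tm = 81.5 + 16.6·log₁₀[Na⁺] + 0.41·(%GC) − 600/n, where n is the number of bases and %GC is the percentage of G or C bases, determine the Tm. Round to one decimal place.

87.0°C

Length n = 39. Counting bases: G=9, C=15, A=9, T=6
G+C = 24, so %GC = 24/39 × 100 = 61.538%
Salt term: 16.6 × (-0.261) = -4.333
GC term: 0.41 × 61.538 = 25.231; length term: −600/39 = −15.385
Tm = 81.5 + (-4.333) + 25.231 − 15.385 = 87.013 → 87.0°C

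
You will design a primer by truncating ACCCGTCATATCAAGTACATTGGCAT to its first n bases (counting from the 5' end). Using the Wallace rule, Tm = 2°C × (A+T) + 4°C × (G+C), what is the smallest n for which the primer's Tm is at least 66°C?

n = 23

First 22 bases: ACCCGTCATATCAAGTACATTG → Tm = 62°C (< 66°C)
First 23 bases: ACCCGTCATATCAAGTACATTGG → Tm = 66°C (≥ 66°C)
Since every base adds ≥2°C, Tm only increases with n, so the threshold is first crossed at n = 23.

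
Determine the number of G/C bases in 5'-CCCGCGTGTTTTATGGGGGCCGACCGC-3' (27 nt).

19

Scanning the sequence gives C=9, A=2, T=6, G=10.
G+C = 10 + 9 = 19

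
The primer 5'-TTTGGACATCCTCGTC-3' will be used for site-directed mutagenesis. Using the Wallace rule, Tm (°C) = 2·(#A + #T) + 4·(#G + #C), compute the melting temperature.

48°C

Counting bases: C=5, T=6, G=3, A=2
A+T = 8, G+C = 8
Tm = 2×8 + 4×8 = 48°C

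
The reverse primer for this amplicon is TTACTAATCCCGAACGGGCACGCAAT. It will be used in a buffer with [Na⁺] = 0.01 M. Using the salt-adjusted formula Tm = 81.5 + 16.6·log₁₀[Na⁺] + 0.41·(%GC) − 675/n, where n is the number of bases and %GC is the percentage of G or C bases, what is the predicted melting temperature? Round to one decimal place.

42.8°C

Length n = 26. Base counts: A=8, T=5, C=8, G=5
G+C = 13, so %GC = 13/26 × 100 = 50%
Salt term: 16.6 × (-2) = -33.2
GC term: 0.41 × 50 = 20.5; length term: −675/26 = −25.962
Tm = 81.5 + (-33.2) + 20.5 − 25.962 = 42.838 → 42.8°C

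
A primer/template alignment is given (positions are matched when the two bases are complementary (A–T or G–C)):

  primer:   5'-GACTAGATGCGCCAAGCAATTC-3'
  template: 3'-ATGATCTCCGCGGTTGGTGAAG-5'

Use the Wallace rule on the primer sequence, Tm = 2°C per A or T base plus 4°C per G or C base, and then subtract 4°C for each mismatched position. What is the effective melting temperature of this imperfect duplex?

Primer base counts: A=7, T=4, G=5, C=6 → A+T=11, G+C=11
Perfect-match Tm = 2(11) + 4(11) = 22 + 44 = 66°C
Mismatches (positions where the bases are not complementary): 4 (at positions 1, 8, 16, 19)
Effective Tm = 66 − 4×4 = 66 − 16 = 50°C

50°C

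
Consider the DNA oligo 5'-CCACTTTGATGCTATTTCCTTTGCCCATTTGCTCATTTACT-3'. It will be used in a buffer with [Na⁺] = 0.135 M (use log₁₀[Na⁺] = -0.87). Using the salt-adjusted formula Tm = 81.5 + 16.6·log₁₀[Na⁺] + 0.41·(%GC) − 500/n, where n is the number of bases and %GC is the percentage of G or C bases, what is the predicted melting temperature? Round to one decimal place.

70.9°C

Length n = 41. Base counts: G=4, C=12, A=6, T=19
G+C = 16, so %GC = 16/41 × 100 = 39.024%
Salt term: 16.6 × (-0.87) = -14.442
GC term: 0.41 × 39.024 = 16; length term: −500/41 = −12.195
Tm = 81.5 + (-14.442) + 16 − 12.195 = 70.863 → 70.9°C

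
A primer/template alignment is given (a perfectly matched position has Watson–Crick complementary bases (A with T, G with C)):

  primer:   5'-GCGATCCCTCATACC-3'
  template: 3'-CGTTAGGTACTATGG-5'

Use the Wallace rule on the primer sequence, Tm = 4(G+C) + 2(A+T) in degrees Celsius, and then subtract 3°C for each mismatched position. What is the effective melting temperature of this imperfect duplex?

Primer base counts: A=3, T=3, G=2, C=7 → A+T=6, G+C=9
Perfect-match Tm = 2(6) + 4(9) = 12 + 36 = 48°C
Mismatches (positions where the bases are not complementary): 3 (at positions 3, 8, 10)
Effective Tm = 48 − 3×3 = 48 − 9 = 39°C

39°C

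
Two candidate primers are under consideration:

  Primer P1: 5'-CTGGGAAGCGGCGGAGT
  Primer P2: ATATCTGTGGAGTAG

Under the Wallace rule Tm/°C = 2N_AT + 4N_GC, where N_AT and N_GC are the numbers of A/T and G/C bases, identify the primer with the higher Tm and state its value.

Primer P1, 58°C

Primer P1: A+T=5, G+C=12 → Tm = 2(5)+4(12) = 58°C
Primer P2: A+T=9, G+C=6 → Tm = 2(9)+4(6) = 42°C
58°C vs 42°C → primer P1 is higher.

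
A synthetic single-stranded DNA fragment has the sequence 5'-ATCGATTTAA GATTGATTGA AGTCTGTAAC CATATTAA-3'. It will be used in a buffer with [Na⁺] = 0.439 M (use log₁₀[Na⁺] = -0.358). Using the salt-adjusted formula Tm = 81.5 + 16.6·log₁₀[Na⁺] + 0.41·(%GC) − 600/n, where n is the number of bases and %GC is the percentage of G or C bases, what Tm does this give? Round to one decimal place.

70.6°C

Length n = 38. Scanning the sequence gives G=6, C=4, A=14, T=14.
G+C = 10, so %GC = 10/38 × 100 = 26.316%
Salt term: 16.6 × (-0.358) = -5.943
GC term: 0.41 × 26.316 = 10.79; length term: −600/38 = −15.789
Tm = 81.5 + (-5.943) + 10.79 − 15.789 = 70.558 → 70.6°C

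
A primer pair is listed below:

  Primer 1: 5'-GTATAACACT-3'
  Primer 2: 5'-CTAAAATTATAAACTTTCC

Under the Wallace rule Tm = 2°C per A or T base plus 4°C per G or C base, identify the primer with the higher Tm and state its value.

Primer 1: A+T=7, G+C=3 → Tm = 2(7)+4(3) = 26°C
Primer 2: A+T=15, G+C=4 → Tm = 2(15)+4(4) = 46°C
26°C vs 46°C → primer 2 is higher.

Primer 2, 46°C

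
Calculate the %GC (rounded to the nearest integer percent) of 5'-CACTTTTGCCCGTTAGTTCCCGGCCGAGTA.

57%

Counting bases: A=4, T=9, C=10, G=7
G+C = 7 + 10 = 17 out of 30 bases
%GC = 17/30 × 100 = 56.67% ≈ 57%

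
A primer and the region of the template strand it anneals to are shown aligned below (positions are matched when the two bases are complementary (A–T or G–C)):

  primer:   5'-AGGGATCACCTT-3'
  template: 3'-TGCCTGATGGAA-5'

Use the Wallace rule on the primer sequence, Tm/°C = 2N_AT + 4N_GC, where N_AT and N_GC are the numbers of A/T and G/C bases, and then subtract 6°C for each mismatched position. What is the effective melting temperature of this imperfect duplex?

18°C

Primer base counts: A=3, T=3, G=3, C=3 → A+T=6, G+C=6
Perfect-match Tm = 2(6) + 4(6) = 12 + 24 = 36°C
Mismatches (positions where the bases are not complementary): 3 (at positions 2, 6, 7)
Effective Tm = 36 − 3×6 = 36 − 18 = 18°C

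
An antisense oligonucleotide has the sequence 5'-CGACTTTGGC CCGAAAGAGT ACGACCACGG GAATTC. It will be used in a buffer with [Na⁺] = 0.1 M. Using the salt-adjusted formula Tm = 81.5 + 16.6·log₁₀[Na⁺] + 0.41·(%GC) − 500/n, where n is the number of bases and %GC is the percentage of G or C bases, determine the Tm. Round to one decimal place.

73.8°C

Length n = 36. Scanning the sequence gives G=10, T=6, A=10, C=10.
G+C = 20, so %GC = 20/36 × 100 = 55.556%
Salt term: 16.6 × (-1) = -16.6
GC term: 0.41 × 55.556 = 22.778; length term: −500/36 = −13.889
Tm = 81.5 + (-16.6) + 22.778 − 13.889 = 73.789 → 73.8°C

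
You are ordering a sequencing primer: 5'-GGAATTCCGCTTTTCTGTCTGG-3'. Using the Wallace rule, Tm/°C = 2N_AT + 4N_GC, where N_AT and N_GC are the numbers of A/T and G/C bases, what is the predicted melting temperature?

66°C

Scanning the sequence gives A=2, T=9, G=6, C=5.
A+T = 11, G+C = 11
Tm = 2×11 + 4×11 = 66°C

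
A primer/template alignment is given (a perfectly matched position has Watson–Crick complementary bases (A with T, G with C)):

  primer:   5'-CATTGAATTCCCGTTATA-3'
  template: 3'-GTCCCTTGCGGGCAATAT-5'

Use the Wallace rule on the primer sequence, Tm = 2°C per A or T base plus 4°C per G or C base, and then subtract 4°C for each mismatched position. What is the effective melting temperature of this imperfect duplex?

Primer base counts: A=5, T=7, G=2, C=4 → A+T=12, G+C=6
Perfect-match Tm = 2(12) + 4(6) = 24 + 24 = 48°C
Mismatches (positions where the bases are not complementary): 4 (at positions 3, 4, 8, 9)
Effective Tm = 48 − 4×4 = 48 − 16 = 32°C

32°C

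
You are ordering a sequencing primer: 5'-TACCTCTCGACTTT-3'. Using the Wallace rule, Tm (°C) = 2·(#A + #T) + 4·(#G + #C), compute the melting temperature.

T=6, A=2, G=1, C=5
AT pairs contribute 8, GC pairs contribute 6.
Tm = 2×8 + 4×6 = 40°C

40°C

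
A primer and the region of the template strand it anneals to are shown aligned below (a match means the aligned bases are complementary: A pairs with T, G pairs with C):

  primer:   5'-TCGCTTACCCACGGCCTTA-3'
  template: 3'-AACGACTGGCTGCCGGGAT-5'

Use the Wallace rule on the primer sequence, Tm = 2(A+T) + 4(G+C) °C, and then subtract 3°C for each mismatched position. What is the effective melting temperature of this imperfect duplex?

48°C

Primer base counts: A=3, T=5, G=3, C=8 → A+T=8, G+C=11
Perfect-match Tm = 2(8) + 4(11) = 16 + 44 = 60°C
Mismatches (positions where the bases are not complementary): 4 (at positions 2, 6, 10, 17)
Effective Tm = 60 − 4×3 = 60 − 12 = 48°C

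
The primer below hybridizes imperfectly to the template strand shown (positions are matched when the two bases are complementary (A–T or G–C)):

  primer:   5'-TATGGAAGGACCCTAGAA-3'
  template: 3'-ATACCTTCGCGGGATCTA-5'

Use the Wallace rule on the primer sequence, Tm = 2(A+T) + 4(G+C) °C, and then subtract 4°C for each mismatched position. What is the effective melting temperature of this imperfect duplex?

40°C

Primer base counts: A=7, T=3, G=5, C=3 → A+T=10, G+C=8
Perfect-match Tm = 2(10) + 4(8) = 20 + 32 = 52°C
Mismatches (positions where the bases are not complementary): 3 (at positions 9, 10, 18)
Effective Tm = 52 − 3×4 = 52 − 12 = 40°C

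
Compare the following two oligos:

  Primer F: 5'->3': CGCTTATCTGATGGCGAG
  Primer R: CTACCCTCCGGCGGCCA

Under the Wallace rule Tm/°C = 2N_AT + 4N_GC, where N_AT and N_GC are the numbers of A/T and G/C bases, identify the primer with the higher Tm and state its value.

Primer F: A+T=8, G+C=10 → Tm = 2(8)+4(10) = 56°C
Primer R: A+T=4, G+C=13 → Tm = 2(4)+4(13) = 60°C
56°C vs 60°C → primer R is higher.

Primer R, 60°C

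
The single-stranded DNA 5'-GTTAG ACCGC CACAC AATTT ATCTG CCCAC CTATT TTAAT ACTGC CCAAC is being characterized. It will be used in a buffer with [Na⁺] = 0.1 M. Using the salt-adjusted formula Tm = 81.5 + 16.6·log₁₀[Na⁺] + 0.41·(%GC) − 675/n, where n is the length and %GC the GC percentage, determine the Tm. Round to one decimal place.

69.4°C

Length n = 50. C=17, T=14, G=5, A=14
G+C = 22, so %GC = 22/50 × 100 = 44%
Salt term: 16.6 × (-1) = -16.6
GC term: 0.41 × 44 = 18.04; length term: −675/50 = −13.5
Tm = 81.5 + (-16.6) + 18.04 − 13.5 = 69.44 → 69.4°C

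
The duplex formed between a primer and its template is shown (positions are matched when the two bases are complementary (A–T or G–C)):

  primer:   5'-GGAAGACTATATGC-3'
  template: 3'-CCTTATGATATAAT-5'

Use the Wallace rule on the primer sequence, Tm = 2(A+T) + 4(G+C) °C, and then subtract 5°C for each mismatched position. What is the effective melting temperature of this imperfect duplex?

Primer base counts: A=5, T=3, G=4, C=2 → A+T=8, G+C=6
Perfect-match Tm = 2(8) + 4(6) = 16 + 24 = 40°C
Mismatches (positions where the bases are not complementary): 3 (at positions 5, 13, 14)
Effective Tm = 40 − 3×5 = 40 − 15 = 25°C

25°C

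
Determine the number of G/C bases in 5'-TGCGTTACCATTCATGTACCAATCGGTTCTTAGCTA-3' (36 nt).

15

Counting bases: G=6, T=13, C=9, A=8
Total G or C: 6 + 9 = 15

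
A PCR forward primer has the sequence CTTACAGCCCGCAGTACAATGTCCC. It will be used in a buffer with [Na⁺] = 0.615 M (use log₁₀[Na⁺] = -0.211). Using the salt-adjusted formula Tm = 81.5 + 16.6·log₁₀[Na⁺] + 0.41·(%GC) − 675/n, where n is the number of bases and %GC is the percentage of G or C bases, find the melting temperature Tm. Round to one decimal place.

Length n = 25. Base counts: G=4, C=10, A=6, T=5
G+C = 14, so %GC = 14/25 × 100 = 56%
Salt term: 16.6 × (-0.211) = -3.503
GC term: 0.41 × 56 = 22.96; length term: −675/25 = −27
Tm = 81.5 + (-3.503) + 22.96 − 27 = 73.957 → 74.0°C

74.0°C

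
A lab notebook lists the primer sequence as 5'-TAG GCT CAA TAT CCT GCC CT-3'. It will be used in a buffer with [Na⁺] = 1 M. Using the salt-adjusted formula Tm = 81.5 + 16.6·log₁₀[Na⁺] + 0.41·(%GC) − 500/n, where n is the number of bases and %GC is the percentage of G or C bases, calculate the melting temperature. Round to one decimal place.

77.0°C

Length n = 20. Scanning the sequence gives T=6, G=3, C=7, A=4.
G+C = 10, so %GC = 10/20 × 100 = 50%
Salt term: 16.6 × (0) = 0
GC term: 0.41 × 50 = 20.5; length term: −500/20 = −25
Tm = 81.5 + (0) + 20.5 − 25 = 77 → 77.0°C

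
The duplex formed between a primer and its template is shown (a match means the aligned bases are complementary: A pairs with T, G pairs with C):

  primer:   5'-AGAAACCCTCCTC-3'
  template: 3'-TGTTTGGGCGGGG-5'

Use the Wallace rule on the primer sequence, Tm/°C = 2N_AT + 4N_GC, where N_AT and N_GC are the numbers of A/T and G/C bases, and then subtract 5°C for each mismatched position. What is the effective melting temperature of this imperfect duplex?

Primer base counts: A=4, T=2, G=1, C=6 → A+T=6, G+C=7
Perfect-match Tm = 2(6) + 4(7) = 12 + 28 = 40°C
Mismatches (positions where the bases are not complementary): 3 (at positions 2, 9, 12)
Effective Tm = 40 − 3×5 = 40 − 15 = 25°C

25°C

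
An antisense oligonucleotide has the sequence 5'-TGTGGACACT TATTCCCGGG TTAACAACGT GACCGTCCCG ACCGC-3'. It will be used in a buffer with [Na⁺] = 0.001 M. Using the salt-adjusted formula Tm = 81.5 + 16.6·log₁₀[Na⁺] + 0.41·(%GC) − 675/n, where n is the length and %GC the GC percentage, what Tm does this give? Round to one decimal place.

40.4°C

Length n = 45. Base counts: T=10, A=9, C=15, G=11
G+C = 26, so %GC = 26/45 × 100 = 57.778%
Salt term: 16.6 × (-3) = -49.8
GC term: 0.41 × 57.778 = 23.689; length term: −675/45 = −15
Tm = 81.5 + (-49.8) + 23.689 − 15 = 40.389 → 40.4°C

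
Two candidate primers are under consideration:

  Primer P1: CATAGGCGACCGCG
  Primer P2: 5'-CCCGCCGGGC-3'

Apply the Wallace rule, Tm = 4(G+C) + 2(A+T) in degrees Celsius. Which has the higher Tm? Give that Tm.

Primer P1, 48°C

Primer P1: A+T=4, G+C=10 → Tm = 2(4)+4(10) = 48°C
Primer P2: A+T=0, G+C=10 → Tm = 2(0)+4(10) = 40°C
48°C vs 40°C → primer P1 is higher.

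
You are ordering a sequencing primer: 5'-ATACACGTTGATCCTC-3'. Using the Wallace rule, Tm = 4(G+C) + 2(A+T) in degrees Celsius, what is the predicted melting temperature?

46°C

Scanning the sequence gives A=4, T=5, C=5, G=2.
AT pairs contribute 9, GC pairs contribute 7.
Tm = 2(9) + 4(7) = 18 + 28 = 46°C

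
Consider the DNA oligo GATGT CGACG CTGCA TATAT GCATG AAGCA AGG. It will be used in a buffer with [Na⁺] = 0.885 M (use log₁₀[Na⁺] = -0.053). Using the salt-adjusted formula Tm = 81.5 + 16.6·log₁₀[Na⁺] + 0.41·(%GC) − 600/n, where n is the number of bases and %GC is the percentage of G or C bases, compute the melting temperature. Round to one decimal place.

Length n = 33. Counting bases: T=7, C=6, G=10, A=10
G+C = 16, so %GC = 16/33 × 100 = 48.485%
Salt term: 16.6 × (-0.053) = -0.88
GC term: 0.41 × 48.485 = 19.879; length term: −600/33 = −18.182
Tm = 81.5 + (-0.88) + 19.879 − 18.182 = 82.317 → 82.3°C

82.3°C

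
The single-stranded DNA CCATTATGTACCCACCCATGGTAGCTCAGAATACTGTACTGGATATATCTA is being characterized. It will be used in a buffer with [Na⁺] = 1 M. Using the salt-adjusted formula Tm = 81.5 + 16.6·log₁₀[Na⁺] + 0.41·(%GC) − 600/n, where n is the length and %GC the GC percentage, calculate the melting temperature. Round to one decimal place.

Length n = 51. Scanning the sequence gives A=15, C=13, G=8, T=15.
G+C = 21, so %GC = 21/51 × 100 = 41.176%
Salt term: 16.6 × (0) = 0
GC term: 0.41 × 41.176 = 16.882; length term: −600/51 = −11.765
Tm = 81.5 + (0) + 16.882 − 11.765 = 86.617 → 86.6°C

86.6°C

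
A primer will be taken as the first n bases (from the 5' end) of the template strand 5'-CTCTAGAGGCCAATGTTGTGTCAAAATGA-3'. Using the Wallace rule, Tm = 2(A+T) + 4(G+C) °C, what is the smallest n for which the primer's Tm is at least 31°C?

n = 10

First 9 bases: CTCTAGAGG → Tm = 28°C (< 31°C)
First 10 bases: CTCTAGAGGC → Tm = 32°C (≥ 31°C)
Since every base adds ≥2°C, Tm only increases with n, so the threshold is first crossed at n = 10.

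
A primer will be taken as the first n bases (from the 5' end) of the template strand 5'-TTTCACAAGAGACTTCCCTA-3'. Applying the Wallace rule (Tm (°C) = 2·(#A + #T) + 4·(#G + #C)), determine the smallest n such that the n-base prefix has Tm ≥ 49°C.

First 17 bases: TTTCACAAGAGACTTCC → Tm = 48°C (< 49°C)
First 18 bases: TTTCACAAGAGACTTCCC → Tm = 52°C (≥ 49°C)
Since every base adds ≥2°C, Tm only increases with n, so the threshold is first crossed at n = 18.

n = 18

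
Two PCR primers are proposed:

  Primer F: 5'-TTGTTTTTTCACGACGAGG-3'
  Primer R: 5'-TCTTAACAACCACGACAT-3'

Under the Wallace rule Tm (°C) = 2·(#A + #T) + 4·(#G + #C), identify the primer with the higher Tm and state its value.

Primer F: A+T=11, G+C=8 → Tm = 2(11)+4(8) = 54°C
Primer R: A+T=11, G+C=7 → Tm = 2(11)+4(7) = 50°C
54°C vs 50°C → primer F is higher.

Primer F, 54°C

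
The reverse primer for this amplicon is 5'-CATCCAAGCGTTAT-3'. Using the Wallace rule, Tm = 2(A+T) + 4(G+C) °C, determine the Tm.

Scanning the sequence gives G=2, A=4, T=4, C=4.
So N_AT = 8 and N_GC = 6.
Tm = 4·6 + 2·8 = 24 + 16 = 40°C

40°C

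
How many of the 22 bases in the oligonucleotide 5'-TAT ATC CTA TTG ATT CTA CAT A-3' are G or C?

5

A=7, T=10, C=4, G=1
Total G or C: 1 + 4 = 5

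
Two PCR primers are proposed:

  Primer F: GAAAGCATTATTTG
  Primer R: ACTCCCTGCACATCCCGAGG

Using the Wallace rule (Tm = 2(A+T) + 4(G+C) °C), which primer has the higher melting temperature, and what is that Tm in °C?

Primer R, 66°C

Primer F: A+T=10, G+C=4 → Tm = 2(10)+4(4) = 36°C
Primer R: A+T=7, G+C=13 → Tm = 2(7)+4(13) = 66°C
36°C vs 66°C → primer R is higher.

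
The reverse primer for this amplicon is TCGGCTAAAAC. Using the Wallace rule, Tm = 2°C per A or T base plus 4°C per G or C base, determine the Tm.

32°C

Scanning the sequence gives C=3, A=4, G=2, T=2.
A+T = 6, G+C = 5
Tm = 2×6 + 4×5 = 32°C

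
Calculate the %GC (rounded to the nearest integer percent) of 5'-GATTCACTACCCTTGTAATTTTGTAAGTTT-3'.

30%

Scanning the sequence gives C=5, A=7, G=4, T=14.
G+C = 4 + 5 = 9 out of 30 bases
%GC = 9/30 × 100 = 30% ≈ 30%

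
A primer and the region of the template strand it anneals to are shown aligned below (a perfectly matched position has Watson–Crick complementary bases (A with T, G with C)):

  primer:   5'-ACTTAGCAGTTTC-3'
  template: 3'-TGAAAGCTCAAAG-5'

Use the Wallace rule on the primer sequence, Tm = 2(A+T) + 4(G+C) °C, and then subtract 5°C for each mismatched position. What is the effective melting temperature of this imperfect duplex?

Primer base counts: A=3, T=5, G=2, C=3 → A+T=8, G+C=5
Perfect-match Tm = 2(8) + 4(5) = 16 + 20 = 36°C
Mismatches (positions where the bases are not complementary): 3 (at positions 5, 6, 7)
Effective Tm = 36 − 3×5 = 36 − 15 = 21°C

21°C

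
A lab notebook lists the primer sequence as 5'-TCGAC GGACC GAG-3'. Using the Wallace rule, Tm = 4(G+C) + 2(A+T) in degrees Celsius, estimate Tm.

Base counts: C=4, A=3, T=1, G=5
A+T = 4, G+C = 9
Tm = 4·9 + 2·4 = 36 + 8 = 44°C

44°C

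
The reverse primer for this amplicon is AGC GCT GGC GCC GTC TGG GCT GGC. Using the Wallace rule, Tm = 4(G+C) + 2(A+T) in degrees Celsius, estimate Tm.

Scanning the sequence gives A=1, T=4, G=11, C=8.
A+T = 5, G+C = 19
Tm = 2×5 + 4×19 = 86°C

86°C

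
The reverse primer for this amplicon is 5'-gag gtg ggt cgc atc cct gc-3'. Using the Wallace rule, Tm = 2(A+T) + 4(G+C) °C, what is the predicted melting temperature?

68°C

Scanning the sequence gives C=6, T=4, G=8, A=2.
A+T = 6, G+C = 14
Tm = 4·14 + 2·6 = 56 + 12 = 68°C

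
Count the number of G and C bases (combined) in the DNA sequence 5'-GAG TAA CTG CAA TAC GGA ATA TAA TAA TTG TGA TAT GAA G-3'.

12

G=9, A=17, T=11, C=3
G+C = 9 + 3 = 12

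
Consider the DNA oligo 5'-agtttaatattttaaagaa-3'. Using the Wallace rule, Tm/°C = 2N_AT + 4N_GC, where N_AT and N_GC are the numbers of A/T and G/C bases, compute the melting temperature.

42°C

Base counts: C=0, G=2, T=8, A=9
A+T = 17, G+C = 2
Tm = 4·2 + 2·17 = 8 + 34 = 42°C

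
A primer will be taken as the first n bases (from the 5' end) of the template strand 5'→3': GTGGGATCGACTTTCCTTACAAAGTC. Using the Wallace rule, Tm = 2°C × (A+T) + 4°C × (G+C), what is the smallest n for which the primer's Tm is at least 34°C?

n = 11

First 10 bases: GTGGGATCGA → Tm = 32°C (< 34°C)
First 11 bases: GTGGGATCGAC → Tm = 36°C (≥ 34°C)
Each additional base adds 2°C (A/T) or 4°C (G/C), so Tm is non-decreasing in n; n = 11 is the first length to reach 34°C.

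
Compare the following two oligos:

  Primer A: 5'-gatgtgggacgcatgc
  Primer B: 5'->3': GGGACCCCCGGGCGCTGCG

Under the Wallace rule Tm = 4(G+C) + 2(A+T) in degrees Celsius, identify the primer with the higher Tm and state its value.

Primer B, 72°C

Primer A: A+T=6, G+C=10 → Tm = 2(6)+4(10) = 52°C
Primer B: A+T=2, G+C=17 → Tm = 2(2)+4(17) = 72°C
52°C vs 72°C → primer B is higher.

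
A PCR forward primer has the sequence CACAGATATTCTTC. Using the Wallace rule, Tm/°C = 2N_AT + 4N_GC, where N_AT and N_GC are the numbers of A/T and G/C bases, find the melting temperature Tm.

Base counts: T=5, C=4, A=4, G=1
AT pairs contribute 9, GC pairs contribute 5.
Tm = 2×9 + 4×5 = 38°C

38°C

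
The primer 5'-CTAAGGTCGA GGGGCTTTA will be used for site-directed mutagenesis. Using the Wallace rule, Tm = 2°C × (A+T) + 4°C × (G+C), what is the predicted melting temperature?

58°C

Base counts: C=3, G=7, A=4, T=5
AT pairs contribute 9, GC pairs contribute 10.
Tm = 2×9 + 4×10 = 58°C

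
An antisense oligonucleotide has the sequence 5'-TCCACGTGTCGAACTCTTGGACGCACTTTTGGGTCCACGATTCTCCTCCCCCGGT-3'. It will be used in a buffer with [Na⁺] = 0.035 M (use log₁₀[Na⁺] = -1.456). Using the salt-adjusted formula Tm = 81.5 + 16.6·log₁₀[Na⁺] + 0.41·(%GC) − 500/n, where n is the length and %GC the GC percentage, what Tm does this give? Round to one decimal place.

Length n = 55. Base counts: C=20, T=16, G=12, A=7
G+C = 32, so %GC = 32/55 × 100 = 58.182%
Salt term: 16.6 × (-1.456) = -24.17
GC term: 0.41 × 58.182 = 23.855; length term: −500/55 = −9.091
Tm = 81.5 + (-24.17) + 23.855 − 9.091 = 72.094 → 72.1°C

72.1°C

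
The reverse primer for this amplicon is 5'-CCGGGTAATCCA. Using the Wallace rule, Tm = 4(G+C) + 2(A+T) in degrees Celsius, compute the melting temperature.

G=3, T=2, C=4, A=3
A+T = 5, G+C = 7
Tm = 2(5) + 4(7) = 10 + 28 = 38°C

38°C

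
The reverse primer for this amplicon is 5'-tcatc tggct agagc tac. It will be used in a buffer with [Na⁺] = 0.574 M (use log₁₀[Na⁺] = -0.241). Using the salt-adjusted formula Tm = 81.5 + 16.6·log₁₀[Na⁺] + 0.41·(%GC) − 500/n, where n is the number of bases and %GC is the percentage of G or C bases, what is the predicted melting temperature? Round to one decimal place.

70.2°C

Length n = 18. Base counts: C=5, T=5, G=4, A=4
G+C = 9, so %GC = 9/18 × 100 = 50%
Salt term: 16.6 × (-0.241) = -4.001
GC term: 0.41 × 50 = 20.5; length term: −500/18 = −27.778
Tm = 81.5 + (-4.001) + 20.5 − 27.778 = 70.221 → 70.2°C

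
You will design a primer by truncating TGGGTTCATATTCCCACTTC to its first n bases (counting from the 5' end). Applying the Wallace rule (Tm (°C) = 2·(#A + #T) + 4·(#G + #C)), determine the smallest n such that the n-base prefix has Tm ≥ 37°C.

First 13 bases: TGGGTTCATATTC → Tm = 36°C (< 37°C)
First 14 bases: TGGGTTCATATTCC → Tm = 40°C (≥ 37°C)
Since every base adds ≥2°C, Tm only increases with n, so the threshold is first crossed at n = 14.

n = 14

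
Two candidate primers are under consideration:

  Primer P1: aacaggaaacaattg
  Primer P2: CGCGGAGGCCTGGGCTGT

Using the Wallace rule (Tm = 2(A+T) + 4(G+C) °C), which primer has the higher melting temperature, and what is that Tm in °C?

Primer P1: A+T=10, G+C=5 → Tm = 2(10)+4(5) = 40°C
Primer P2: A+T=4, G+C=14 → Tm = 2(4)+4(14) = 64°C
40°C vs 64°C → primer P2 is higher.

Primer P2, 64°C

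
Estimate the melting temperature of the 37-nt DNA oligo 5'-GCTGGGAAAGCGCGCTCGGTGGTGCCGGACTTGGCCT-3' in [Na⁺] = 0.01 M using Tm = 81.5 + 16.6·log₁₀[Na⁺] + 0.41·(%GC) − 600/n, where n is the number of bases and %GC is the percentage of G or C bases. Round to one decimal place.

60.9°C

Length n = 37. Base counts: C=10, G=16, A=4, T=7
G+C = 26, so %GC = 26/37 × 100 = 70.27%
Salt term: 16.6 × (-2) = -33.2
GC term: 0.41 × 70.27 = 28.811; length term: −600/37 = −16.216
Tm = 81.5 + (-33.2) + 28.811 − 16.216 = 60.895 → 60.9°C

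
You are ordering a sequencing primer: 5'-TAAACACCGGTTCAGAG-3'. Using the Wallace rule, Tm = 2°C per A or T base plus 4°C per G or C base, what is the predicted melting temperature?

Counting bases: A=6, C=4, G=4, T=3
AT pairs contribute 9, GC pairs contribute 8.
Tm = 2×9 + 4×8 = 50°C

50°C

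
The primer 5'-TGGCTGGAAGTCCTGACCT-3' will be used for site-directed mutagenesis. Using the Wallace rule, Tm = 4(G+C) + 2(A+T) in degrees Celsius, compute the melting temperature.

60°C

A=3, C=5, T=5, G=6
So N_AT = 8 and N_GC = 11.
Tm = 2×8 + 4×11 = 60°C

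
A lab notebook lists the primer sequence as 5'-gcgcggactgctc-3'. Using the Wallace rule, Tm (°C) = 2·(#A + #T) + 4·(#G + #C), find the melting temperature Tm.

Scanning the sequence gives C=5, G=5, T=2, A=1.
So N_AT = 3 and N_GC = 10.
Tm = 2×3 + 4×10 = 46°C

46°C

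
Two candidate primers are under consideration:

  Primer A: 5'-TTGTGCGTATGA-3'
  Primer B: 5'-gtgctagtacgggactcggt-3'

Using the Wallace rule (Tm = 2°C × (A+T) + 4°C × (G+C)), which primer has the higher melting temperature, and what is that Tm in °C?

Primer A: A+T=7, G+C=5 → Tm = 2(7)+4(5) = 34°C
Primer B: A+T=8, G+C=12 → Tm = 2(8)+4(12) = 64°C
34°C vs 64°C → primer B is higher.

Primer B, 64°C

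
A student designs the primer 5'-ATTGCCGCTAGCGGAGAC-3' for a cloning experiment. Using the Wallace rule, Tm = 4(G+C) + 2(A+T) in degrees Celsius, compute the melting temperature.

58°C

Scanning the sequence gives G=6, T=3, C=5, A=4.
A+T = 7, G+C = 11
Tm = 2(7) + 4(11) = 14 + 44 = 58°C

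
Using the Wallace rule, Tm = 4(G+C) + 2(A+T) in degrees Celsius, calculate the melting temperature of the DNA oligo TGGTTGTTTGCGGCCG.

52°C

Scanning the sequence gives C=3, T=6, A=0, G=7.
So N_AT = 6 and N_GC = 10.
Tm = 4·10 + 2·6 = 40 + 12 = 52°C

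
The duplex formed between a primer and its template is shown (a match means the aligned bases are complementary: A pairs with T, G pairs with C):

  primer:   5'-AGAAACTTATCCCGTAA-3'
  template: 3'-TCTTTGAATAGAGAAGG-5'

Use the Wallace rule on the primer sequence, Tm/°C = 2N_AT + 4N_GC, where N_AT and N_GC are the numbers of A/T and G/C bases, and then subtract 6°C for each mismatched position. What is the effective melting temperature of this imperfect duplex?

22°C

Primer base counts: A=7, T=4, G=2, C=4 → A+T=11, G+C=6
Perfect-match Tm = 2(11) + 4(6) = 22 + 24 = 46°C
Mismatches (positions where the bases are not complementary): 4 (at positions 12, 14, 16, 17)
Effective Tm = 46 − 4×6 = 46 − 24 = 22°C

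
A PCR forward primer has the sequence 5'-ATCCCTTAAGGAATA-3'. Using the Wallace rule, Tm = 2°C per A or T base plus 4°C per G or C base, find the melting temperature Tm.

40°C

Base counts: G=2, A=6, C=3, T=4
So N_AT = 10 and N_GC = 5.
Tm = 2(10) + 4(5) = 20 + 20 = 40°C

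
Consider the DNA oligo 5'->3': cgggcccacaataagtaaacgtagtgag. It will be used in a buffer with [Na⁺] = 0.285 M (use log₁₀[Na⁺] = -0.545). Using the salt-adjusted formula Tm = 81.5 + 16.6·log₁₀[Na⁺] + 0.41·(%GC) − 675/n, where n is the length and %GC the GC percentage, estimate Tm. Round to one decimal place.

Length n = 28. Scanning the sequence gives T=4, C=6, G=8, A=10.
G+C = 14, so %GC = 14/28 × 100 = 50%
Salt term: 16.6 × (-0.545) = -9.047
GC term: 0.41 × 50 = 20.5; length term: −675/28 = −24.107
Tm = 81.5 + (-9.047) + 20.5 − 24.107 = 68.846 → 68.8°C

68.8°C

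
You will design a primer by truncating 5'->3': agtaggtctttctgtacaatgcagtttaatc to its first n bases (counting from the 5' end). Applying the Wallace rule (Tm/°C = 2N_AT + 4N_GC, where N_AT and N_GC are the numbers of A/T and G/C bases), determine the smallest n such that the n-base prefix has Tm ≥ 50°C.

First 17 bases: AGTAGGTCTTTCTGTAC → Tm = 48°C (< 50°C)
First 18 bases: AGTAGGTCTTTCTGTACA → Tm = 50°C (≥ 50°C)
Since every base adds ≥2°C, Tm only increases with n, so the threshold is first crossed at n = 18.

n = 18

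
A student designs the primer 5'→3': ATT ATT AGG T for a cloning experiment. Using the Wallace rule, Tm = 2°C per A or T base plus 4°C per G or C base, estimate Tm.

Scanning the sequence gives G=2, A=3, C=0, T=5.
AT pairs contribute 8, GC pairs contribute 2.
Tm = 2(8) + 4(2) = 16 + 8 = 24°C

24°C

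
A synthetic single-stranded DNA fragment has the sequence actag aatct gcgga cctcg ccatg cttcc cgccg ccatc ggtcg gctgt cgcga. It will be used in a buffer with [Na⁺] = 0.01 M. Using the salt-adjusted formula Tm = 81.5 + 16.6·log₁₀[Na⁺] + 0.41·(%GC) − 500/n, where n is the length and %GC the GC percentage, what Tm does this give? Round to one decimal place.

66.0°C

Length n = 55. Counting bases: A=8, C=21, T=11, G=15
G+C = 36, so %GC = 36/55 × 100 = 65.455%
Salt term: 16.6 × (-2) = -33.2
GC term: 0.41 × 65.455 = 26.837; length term: −500/55 = −9.091
Tm = 81.5 + (-33.2) + 26.837 − 9.091 = 66.046 → 66.0°C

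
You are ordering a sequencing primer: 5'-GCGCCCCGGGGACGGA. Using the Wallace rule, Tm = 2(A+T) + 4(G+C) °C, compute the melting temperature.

Counting bases: A=2, G=8, T=0, C=6
A+T = 2, G+C = 14
Tm = 2×2 + 4×14 = 60°C

60°C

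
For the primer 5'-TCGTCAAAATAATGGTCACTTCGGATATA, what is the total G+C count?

10

G=5, C=5, A=10, T=9
G+C = 5 + 5 = 10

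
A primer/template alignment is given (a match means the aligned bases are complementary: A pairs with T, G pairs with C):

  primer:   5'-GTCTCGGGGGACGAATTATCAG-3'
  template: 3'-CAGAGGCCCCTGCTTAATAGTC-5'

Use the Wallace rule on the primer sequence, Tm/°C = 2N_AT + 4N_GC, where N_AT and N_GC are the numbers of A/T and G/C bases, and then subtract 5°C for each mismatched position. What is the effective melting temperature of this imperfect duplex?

63°C

Primer base counts: A=5, T=5, G=8, C=4 → A+T=10, G+C=12
Perfect-match Tm = 2(10) + 4(12) = 20 + 48 = 68°C
Mismatches (positions where the bases are not complementary): 1 (at position 6)
Effective Tm = 68 − 1×5 = 68 − 5 = 63°C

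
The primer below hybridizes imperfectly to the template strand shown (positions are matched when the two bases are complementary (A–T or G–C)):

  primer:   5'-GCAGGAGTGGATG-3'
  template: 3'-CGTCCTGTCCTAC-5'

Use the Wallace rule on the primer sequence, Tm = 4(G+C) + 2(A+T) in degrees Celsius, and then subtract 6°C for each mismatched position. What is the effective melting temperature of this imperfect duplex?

30°C

Primer base counts: A=3, T=2, G=7, C=1 → A+T=5, G+C=8
Perfect-match Tm = 2(5) + 4(8) = 10 + 32 = 42°C
Mismatches (positions where the bases are not complementary): 2 (at positions 7, 8)
Effective Tm = 42 − 2×6 = 42 − 12 = 30°C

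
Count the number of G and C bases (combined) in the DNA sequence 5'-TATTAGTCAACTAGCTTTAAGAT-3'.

6

Scanning the sequence gives T=9, A=8, G=3, C=3.
Total G or C: 3 + 3 = 6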